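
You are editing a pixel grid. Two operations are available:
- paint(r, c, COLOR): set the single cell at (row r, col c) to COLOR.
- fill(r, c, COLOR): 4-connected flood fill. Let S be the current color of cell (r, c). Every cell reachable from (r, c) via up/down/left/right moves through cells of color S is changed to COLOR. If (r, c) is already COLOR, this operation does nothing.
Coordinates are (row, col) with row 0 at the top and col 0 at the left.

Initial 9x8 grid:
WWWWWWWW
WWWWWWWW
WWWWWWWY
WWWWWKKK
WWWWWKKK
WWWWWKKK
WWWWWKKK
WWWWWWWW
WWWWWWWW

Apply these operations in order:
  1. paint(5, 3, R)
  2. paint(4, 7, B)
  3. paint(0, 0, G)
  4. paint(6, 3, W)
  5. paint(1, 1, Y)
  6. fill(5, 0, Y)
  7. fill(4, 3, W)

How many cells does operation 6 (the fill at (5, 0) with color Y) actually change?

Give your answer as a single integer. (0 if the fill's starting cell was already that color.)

After op 1 paint(5,3,R):
WWWWWWWW
WWWWWWWW
WWWWWWWY
WWWWWKKK
WWWWWKKK
WWWRWKKK
WWWWWKKK
WWWWWWWW
WWWWWWWW
After op 2 paint(4,7,B):
WWWWWWWW
WWWWWWWW
WWWWWWWY
WWWWWKKK
WWWWWKKB
WWWRWKKK
WWWWWKKK
WWWWWWWW
WWWWWWWW
After op 3 paint(0,0,G):
GWWWWWWW
WWWWWWWW
WWWWWWWY
WWWWWKKK
WWWWWKKB
WWWRWKKK
WWWWWKKK
WWWWWWWW
WWWWWWWW
After op 4 paint(6,3,W):
GWWWWWWW
WWWWWWWW
WWWWWWWY
WWWWWKKK
WWWWWKKB
WWWRWKKK
WWWWWKKK
WWWWWWWW
WWWWWWWW
After op 5 paint(1,1,Y):
GWWWWWWW
WYWWWWWW
WWWWWWWY
WWWWWKKK
WWWWWKKB
WWWRWKKK
WWWWWKKK
WWWWWWWW
WWWWWWWW
After op 6 fill(5,0,Y) [56 cells changed]:
GYYYYYYY
YYYYYYYY
YYYYYYYY
YYYYYKKK
YYYYYKKB
YYYRYKKK
YYYYYKKK
YYYYYYYY
YYYYYYYY

Answer: 56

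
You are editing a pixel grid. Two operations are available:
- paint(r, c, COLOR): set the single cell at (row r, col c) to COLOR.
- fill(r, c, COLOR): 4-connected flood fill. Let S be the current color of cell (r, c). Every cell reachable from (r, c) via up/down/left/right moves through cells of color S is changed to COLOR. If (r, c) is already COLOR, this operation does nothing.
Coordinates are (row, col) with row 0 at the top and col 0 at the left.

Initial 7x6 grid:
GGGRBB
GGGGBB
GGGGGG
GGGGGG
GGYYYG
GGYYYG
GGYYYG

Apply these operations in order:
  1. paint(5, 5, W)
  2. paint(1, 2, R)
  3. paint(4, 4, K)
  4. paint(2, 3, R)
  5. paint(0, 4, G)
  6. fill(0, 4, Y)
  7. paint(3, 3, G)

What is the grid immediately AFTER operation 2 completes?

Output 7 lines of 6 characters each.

Answer: GGGRBB
GGRGBB
GGGGGG
GGGGGG
GGYYYG
GGYYYW
GGYYYG

Derivation:
After op 1 paint(5,5,W):
GGGRBB
GGGGBB
GGGGGG
GGGGGG
GGYYYG
GGYYYW
GGYYYG
After op 2 paint(1,2,R):
GGGRBB
GGRGBB
GGGGGG
GGGGGG
GGYYYG
GGYYYW
GGYYYG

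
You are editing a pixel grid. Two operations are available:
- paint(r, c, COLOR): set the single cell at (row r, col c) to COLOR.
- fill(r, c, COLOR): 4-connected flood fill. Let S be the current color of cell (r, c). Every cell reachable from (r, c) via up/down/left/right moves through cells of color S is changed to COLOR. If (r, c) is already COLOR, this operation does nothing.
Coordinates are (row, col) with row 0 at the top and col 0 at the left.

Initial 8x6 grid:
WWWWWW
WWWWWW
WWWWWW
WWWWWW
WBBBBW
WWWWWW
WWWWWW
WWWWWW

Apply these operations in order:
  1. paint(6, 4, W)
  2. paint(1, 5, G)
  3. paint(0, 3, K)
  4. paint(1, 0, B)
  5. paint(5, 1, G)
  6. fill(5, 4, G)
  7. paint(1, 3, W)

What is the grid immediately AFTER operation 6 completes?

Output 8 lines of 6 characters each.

Answer: GGGKGG
BGGGGG
GGGGGG
GGGGGG
GBBBBG
GGGGGG
GGGGGG
GGGGGG

Derivation:
After op 1 paint(6,4,W):
WWWWWW
WWWWWW
WWWWWW
WWWWWW
WBBBBW
WWWWWW
WWWWWW
WWWWWW
After op 2 paint(1,5,G):
WWWWWW
WWWWWG
WWWWWW
WWWWWW
WBBBBW
WWWWWW
WWWWWW
WWWWWW
After op 3 paint(0,3,K):
WWWKWW
WWWWWG
WWWWWW
WWWWWW
WBBBBW
WWWWWW
WWWWWW
WWWWWW
After op 4 paint(1,0,B):
WWWKWW
BWWWWG
WWWWWW
WWWWWW
WBBBBW
WWWWWW
WWWWWW
WWWWWW
After op 5 paint(5,1,G):
WWWKWW
BWWWWG
WWWWWW
WWWWWW
WBBBBW
WGWWWW
WWWWWW
WWWWWW
After op 6 fill(5,4,G) [40 cells changed]:
GGGKGG
BGGGGG
GGGGGG
GGGGGG
GBBBBG
GGGGGG
GGGGGG
GGGGGG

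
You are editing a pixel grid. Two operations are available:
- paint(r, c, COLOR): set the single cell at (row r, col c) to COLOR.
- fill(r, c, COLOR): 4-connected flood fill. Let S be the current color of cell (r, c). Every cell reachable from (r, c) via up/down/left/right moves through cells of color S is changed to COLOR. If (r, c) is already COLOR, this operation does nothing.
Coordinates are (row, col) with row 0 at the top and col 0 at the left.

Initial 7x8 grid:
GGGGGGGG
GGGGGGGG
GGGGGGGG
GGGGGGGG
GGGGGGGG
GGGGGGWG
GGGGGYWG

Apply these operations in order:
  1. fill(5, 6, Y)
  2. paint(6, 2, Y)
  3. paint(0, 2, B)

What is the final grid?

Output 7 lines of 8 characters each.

After op 1 fill(5,6,Y) [2 cells changed]:
GGGGGGGG
GGGGGGGG
GGGGGGGG
GGGGGGGG
GGGGGGGG
GGGGGGYG
GGGGGYYG
After op 2 paint(6,2,Y):
GGGGGGGG
GGGGGGGG
GGGGGGGG
GGGGGGGG
GGGGGGGG
GGGGGGYG
GGYGGYYG
After op 3 paint(0,2,B):
GGBGGGGG
GGGGGGGG
GGGGGGGG
GGGGGGGG
GGGGGGGG
GGGGGGYG
GGYGGYYG

Answer: GGBGGGGG
GGGGGGGG
GGGGGGGG
GGGGGGGG
GGGGGGGG
GGGGGGYG
GGYGGYYG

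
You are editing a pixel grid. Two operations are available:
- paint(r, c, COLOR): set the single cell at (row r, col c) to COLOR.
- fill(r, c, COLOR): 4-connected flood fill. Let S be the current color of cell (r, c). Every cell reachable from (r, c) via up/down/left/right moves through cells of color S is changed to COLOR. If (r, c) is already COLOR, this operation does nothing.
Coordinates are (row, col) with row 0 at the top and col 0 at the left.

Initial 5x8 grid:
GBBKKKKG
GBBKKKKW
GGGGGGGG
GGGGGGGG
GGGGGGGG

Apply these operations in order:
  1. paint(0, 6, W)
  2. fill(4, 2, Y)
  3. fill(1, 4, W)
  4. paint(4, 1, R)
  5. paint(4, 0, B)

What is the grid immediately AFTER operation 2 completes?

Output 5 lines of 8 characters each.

Answer: YBBKKKWG
YBBKKKKW
YYYYYYYY
YYYYYYYY
YYYYYYYY

Derivation:
After op 1 paint(0,6,W):
GBBKKKWG
GBBKKKKW
GGGGGGGG
GGGGGGGG
GGGGGGGG
After op 2 fill(4,2,Y) [26 cells changed]:
YBBKKKWG
YBBKKKKW
YYYYYYYY
YYYYYYYY
YYYYYYYY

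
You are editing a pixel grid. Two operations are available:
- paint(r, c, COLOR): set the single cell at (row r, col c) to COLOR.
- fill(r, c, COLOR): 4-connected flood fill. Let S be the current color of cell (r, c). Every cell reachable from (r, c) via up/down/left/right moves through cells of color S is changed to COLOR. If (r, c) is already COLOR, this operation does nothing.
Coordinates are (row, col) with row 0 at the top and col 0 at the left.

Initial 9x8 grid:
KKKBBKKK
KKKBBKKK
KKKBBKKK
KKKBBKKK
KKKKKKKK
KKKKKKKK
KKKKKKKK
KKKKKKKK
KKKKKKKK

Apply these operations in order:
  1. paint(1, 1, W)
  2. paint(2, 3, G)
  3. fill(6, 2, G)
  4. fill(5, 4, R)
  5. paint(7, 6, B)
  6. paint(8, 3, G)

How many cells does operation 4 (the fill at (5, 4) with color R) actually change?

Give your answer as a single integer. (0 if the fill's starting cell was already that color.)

After op 1 paint(1,1,W):
KKKBBKKK
KWKBBKKK
KKKBBKKK
KKKBBKKK
KKKKKKKK
KKKKKKKK
KKKKKKKK
KKKKKKKK
KKKKKKKK
After op 2 paint(2,3,G):
KKKBBKKK
KWKBBKKK
KKKGBKKK
KKKBBKKK
KKKKKKKK
KKKKKKKK
KKKKKKKK
KKKKKKKK
KKKKKKKK
After op 3 fill(6,2,G) [63 cells changed]:
GGGBBGGG
GWGBBGGG
GGGGBGGG
GGGBBGGG
GGGGGGGG
GGGGGGGG
GGGGGGGG
GGGGGGGG
GGGGGGGG
After op 4 fill(5,4,R) [64 cells changed]:
RRRBBRRR
RWRBBRRR
RRRRBRRR
RRRBBRRR
RRRRRRRR
RRRRRRRR
RRRRRRRR
RRRRRRRR
RRRRRRRR

Answer: 64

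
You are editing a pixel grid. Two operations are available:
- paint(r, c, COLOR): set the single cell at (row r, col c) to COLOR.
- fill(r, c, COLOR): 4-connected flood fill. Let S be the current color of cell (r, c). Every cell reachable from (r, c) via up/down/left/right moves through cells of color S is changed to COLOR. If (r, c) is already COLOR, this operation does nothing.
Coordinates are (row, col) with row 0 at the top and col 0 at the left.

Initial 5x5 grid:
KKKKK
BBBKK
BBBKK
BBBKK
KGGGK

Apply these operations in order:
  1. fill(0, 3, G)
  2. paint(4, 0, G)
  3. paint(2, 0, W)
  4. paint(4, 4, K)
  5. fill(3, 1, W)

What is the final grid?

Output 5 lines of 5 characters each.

Answer: GGGGG
WWWGG
WWWGG
WWWGG
GGGGK

Derivation:
After op 1 fill(0,3,G) [12 cells changed]:
GGGGG
BBBGG
BBBGG
BBBGG
KGGGG
After op 2 paint(4,0,G):
GGGGG
BBBGG
BBBGG
BBBGG
GGGGG
After op 3 paint(2,0,W):
GGGGG
BBBGG
WBBGG
BBBGG
GGGGG
After op 4 paint(4,4,K):
GGGGG
BBBGG
WBBGG
BBBGG
GGGGK
After op 5 fill(3,1,W) [8 cells changed]:
GGGGG
WWWGG
WWWGG
WWWGG
GGGGK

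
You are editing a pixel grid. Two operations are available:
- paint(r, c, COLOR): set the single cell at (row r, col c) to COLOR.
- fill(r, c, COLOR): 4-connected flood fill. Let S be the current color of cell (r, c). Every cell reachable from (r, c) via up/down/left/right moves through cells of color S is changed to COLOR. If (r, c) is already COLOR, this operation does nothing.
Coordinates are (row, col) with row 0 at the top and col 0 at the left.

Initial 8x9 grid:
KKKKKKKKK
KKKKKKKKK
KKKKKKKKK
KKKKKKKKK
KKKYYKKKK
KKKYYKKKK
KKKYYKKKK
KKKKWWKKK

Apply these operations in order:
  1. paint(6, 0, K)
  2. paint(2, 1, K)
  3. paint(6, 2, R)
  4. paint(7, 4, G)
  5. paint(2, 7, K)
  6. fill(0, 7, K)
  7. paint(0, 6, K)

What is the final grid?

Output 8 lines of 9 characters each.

Answer: KKKKKKKKK
KKKKKKKKK
KKKKKKKKK
KKKKKKKKK
KKKYYKKKK
KKKYYKKKK
KKRYYKKKK
KKKKGWKKK

Derivation:
After op 1 paint(6,0,K):
KKKKKKKKK
KKKKKKKKK
KKKKKKKKK
KKKKKKKKK
KKKYYKKKK
KKKYYKKKK
KKKYYKKKK
KKKKWWKKK
After op 2 paint(2,1,K):
KKKKKKKKK
KKKKKKKKK
KKKKKKKKK
KKKKKKKKK
KKKYYKKKK
KKKYYKKKK
KKKYYKKKK
KKKKWWKKK
After op 3 paint(6,2,R):
KKKKKKKKK
KKKKKKKKK
KKKKKKKKK
KKKKKKKKK
KKKYYKKKK
KKKYYKKKK
KKRYYKKKK
KKKKWWKKK
After op 4 paint(7,4,G):
KKKKKKKKK
KKKKKKKKK
KKKKKKKKK
KKKKKKKKK
KKKYYKKKK
KKKYYKKKK
KKRYYKKKK
KKKKGWKKK
After op 5 paint(2,7,K):
KKKKKKKKK
KKKKKKKKK
KKKKKKKKK
KKKKKKKKK
KKKYYKKKK
KKKYYKKKK
KKRYYKKKK
KKKKGWKKK
After op 6 fill(0,7,K) [0 cells changed]:
KKKKKKKKK
KKKKKKKKK
KKKKKKKKK
KKKKKKKKK
KKKYYKKKK
KKKYYKKKK
KKRYYKKKK
KKKKGWKKK
After op 7 paint(0,6,K):
KKKKKKKKK
KKKKKKKKK
KKKKKKKKK
KKKKKKKKK
KKKYYKKKK
KKKYYKKKK
KKRYYKKKK
KKKKGWKKK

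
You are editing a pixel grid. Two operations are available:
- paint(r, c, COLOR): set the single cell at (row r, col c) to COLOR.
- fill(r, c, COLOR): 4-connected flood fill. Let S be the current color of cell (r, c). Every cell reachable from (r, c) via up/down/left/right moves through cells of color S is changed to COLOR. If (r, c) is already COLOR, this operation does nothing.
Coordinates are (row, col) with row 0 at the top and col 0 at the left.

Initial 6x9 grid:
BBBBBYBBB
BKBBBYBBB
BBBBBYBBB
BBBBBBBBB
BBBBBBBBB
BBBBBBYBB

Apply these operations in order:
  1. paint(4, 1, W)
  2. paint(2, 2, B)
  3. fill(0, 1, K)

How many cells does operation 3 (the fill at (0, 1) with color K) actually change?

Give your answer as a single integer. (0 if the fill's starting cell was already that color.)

Answer: 48

Derivation:
After op 1 paint(4,1,W):
BBBBBYBBB
BKBBBYBBB
BBBBBYBBB
BBBBBBBBB
BWBBBBBBB
BBBBBBYBB
After op 2 paint(2,2,B):
BBBBBYBBB
BKBBBYBBB
BBBBBYBBB
BBBBBBBBB
BWBBBBBBB
BBBBBBYBB
After op 3 fill(0,1,K) [48 cells changed]:
KKKKKYKKK
KKKKKYKKK
KKKKKYKKK
KKKKKKKKK
KWKKKKKKK
KKKKKKYKK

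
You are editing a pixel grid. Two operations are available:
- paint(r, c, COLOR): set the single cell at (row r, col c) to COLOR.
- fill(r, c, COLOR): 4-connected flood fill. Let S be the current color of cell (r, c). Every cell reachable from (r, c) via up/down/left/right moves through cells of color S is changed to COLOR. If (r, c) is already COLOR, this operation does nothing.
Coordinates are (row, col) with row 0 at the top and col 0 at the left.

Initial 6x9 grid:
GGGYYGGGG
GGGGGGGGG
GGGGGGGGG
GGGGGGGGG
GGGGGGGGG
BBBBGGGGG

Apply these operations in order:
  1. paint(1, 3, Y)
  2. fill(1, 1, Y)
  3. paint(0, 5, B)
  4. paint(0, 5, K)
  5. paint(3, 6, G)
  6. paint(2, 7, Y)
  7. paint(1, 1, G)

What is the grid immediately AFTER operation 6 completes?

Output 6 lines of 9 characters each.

Answer: YYYYYKYYY
YYYYYYYYY
YYYYYYYYY
YYYYYYGYY
YYYYYYYYY
BBBBYYYYY

Derivation:
After op 1 paint(1,3,Y):
GGGYYGGGG
GGGYGGGGG
GGGGGGGGG
GGGGGGGGG
GGGGGGGGG
BBBBGGGGG
After op 2 fill(1,1,Y) [47 cells changed]:
YYYYYYYYY
YYYYYYYYY
YYYYYYYYY
YYYYYYYYY
YYYYYYYYY
BBBBYYYYY
After op 3 paint(0,5,B):
YYYYYBYYY
YYYYYYYYY
YYYYYYYYY
YYYYYYYYY
YYYYYYYYY
BBBBYYYYY
After op 4 paint(0,5,K):
YYYYYKYYY
YYYYYYYYY
YYYYYYYYY
YYYYYYYYY
YYYYYYYYY
BBBBYYYYY
After op 5 paint(3,6,G):
YYYYYKYYY
YYYYYYYYY
YYYYYYYYY
YYYYYYGYY
YYYYYYYYY
BBBBYYYYY
After op 6 paint(2,7,Y):
YYYYYKYYY
YYYYYYYYY
YYYYYYYYY
YYYYYYGYY
YYYYYYYYY
BBBBYYYYY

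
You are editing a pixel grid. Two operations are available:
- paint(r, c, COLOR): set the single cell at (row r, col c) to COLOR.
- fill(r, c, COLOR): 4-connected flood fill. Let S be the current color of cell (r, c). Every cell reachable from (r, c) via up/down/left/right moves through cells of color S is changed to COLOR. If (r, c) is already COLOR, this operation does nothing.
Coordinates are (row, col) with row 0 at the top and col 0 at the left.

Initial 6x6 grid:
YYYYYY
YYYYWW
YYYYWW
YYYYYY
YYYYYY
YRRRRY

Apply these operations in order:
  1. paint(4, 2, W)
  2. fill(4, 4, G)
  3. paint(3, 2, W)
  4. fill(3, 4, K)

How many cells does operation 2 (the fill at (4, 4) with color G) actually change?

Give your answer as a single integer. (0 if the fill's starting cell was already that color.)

After op 1 paint(4,2,W):
YYYYYY
YYYYWW
YYYYWW
YYYYYY
YYWYYY
YRRRRY
After op 2 fill(4,4,G) [27 cells changed]:
GGGGGG
GGGGWW
GGGGWW
GGGGGG
GGWGGG
GRRRRG

Answer: 27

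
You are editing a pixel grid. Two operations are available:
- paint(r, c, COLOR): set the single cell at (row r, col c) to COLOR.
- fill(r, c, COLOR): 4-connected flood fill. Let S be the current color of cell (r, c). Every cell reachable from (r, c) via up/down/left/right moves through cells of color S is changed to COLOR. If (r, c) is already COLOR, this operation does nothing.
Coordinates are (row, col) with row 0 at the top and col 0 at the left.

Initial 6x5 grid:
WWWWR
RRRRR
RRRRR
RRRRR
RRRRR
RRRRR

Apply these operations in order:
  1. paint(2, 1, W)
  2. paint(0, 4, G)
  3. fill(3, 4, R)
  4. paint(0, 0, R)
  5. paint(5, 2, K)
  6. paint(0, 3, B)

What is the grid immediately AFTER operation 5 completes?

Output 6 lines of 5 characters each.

Answer: RWWWG
RRRRR
RWRRR
RRRRR
RRRRR
RRKRR

Derivation:
After op 1 paint(2,1,W):
WWWWR
RRRRR
RWRRR
RRRRR
RRRRR
RRRRR
After op 2 paint(0,4,G):
WWWWG
RRRRR
RWRRR
RRRRR
RRRRR
RRRRR
After op 3 fill(3,4,R) [0 cells changed]:
WWWWG
RRRRR
RWRRR
RRRRR
RRRRR
RRRRR
After op 4 paint(0,0,R):
RWWWG
RRRRR
RWRRR
RRRRR
RRRRR
RRRRR
After op 5 paint(5,2,K):
RWWWG
RRRRR
RWRRR
RRRRR
RRRRR
RRKRR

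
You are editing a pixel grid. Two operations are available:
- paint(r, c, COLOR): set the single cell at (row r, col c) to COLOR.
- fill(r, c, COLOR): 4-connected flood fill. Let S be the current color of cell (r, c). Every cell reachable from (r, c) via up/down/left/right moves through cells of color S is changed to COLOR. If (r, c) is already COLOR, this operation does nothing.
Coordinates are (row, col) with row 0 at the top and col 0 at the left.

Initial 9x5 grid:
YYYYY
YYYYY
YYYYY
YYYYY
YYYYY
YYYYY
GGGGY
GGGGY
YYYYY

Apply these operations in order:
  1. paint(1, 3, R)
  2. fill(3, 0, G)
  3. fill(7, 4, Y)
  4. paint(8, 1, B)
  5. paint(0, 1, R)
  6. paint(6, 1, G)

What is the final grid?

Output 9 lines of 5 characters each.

After op 1 paint(1,3,R):
YYYYY
YYYRY
YYYYY
YYYYY
YYYYY
YYYYY
GGGGY
GGGGY
YYYYY
After op 2 fill(3,0,G) [36 cells changed]:
GGGGG
GGGRG
GGGGG
GGGGG
GGGGG
GGGGG
GGGGG
GGGGG
GGGGG
After op 3 fill(7,4,Y) [44 cells changed]:
YYYYY
YYYRY
YYYYY
YYYYY
YYYYY
YYYYY
YYYYY
YYYYY
YYYYY
After op 4 paint(8,1,B):
YYYYY
YYYRY
YYYYY
YYYYY
YYYYY
YYYYY
YYYYY
YYYYY
YBYYY
After op 5 paint(0,1,R):
YRYYY
YYYRY
YYYYY
YYYYY
YYYYY
YYYYY
YYYYY
YYYYY
YBYYY
After op 6 paint(6,1,G):
YRYYY
YYYRY
YYYYY
YYYYY
YYYYY
YYYYY
YGYYY
YYYYY
YBYYY

Answer: YRYYY
YYYRY
YYYYY
YYYYY
YYYYY
YYYYY
YGYYY
YYYYY
YBYYY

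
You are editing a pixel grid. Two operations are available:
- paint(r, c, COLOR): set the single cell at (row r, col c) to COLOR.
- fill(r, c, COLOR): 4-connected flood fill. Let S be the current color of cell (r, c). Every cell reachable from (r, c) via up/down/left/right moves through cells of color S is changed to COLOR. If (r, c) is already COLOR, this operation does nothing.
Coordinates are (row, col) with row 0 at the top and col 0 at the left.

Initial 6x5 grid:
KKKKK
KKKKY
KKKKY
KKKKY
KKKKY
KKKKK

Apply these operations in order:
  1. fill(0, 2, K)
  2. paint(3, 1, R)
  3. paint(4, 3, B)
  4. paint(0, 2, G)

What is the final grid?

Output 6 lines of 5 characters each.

After op 1 fill(0,2,K) [0 cells changed]:
KKKKK
KKKKY
KKKKY
KKKKY
KKKKY
KKKKK
After op 2 paint(3,1,R):
KKKKK
KKKKY
KKKKY
KRKKY
KKKKY
KKKKK
After op 3 paint(4,3,B):
KKKKK
KKKKY
KKKKY
KRKKY
KKKBY
KKKKK
After op 4 paint(0,2,G):
KKGKK
KKKKY
KKKKY
KRKKY
KKKBY
KKKKK

Answer: KKGKK
KKKKY
KKKKY
KRKKY
KKKBY
KKKKK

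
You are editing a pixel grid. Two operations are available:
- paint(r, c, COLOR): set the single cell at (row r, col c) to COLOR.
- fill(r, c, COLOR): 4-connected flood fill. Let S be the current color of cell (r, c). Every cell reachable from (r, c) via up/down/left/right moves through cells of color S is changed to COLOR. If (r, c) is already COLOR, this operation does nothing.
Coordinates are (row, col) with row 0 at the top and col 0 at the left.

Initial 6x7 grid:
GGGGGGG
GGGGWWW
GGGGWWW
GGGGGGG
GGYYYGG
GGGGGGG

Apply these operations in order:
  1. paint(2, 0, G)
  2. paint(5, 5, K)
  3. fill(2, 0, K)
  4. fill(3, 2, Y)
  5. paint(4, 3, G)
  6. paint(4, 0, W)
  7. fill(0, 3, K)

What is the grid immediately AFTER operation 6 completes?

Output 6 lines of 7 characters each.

Answer: YYYYYYY
YYYYWWW
YYYYWWW
YYYYYYY
WYYGYYY
YYYYYYY

Derivation:
After op 1 paint(2,0,G):
GGGGGGG
GGGGWWW
GGGGWWW
GGGGGGG
GGYYYGG
GGGGGGG
After op 2 paint(5,5,K):
GGGGGGG
GGGGWWW
GGGGWWW
GGGGGGG
GGYYYGG
GGGGGKG
After op 3 fill(2,0,K) [32 cells changed]:
KKKKKKK
KKKKWWW
KKKKWWW
KKKKKKK
KKYYYKK
KKKKKKK
After op 4 fill(3,2,Y) [33 cells changed]:
YYYYYYY
YYYYWWW
YYYYWWW
YYYYYYY
YYYYYYY
YYYYYYY
After op 5 paint(4,3,G):
YYYYYYY
YYYYWWW
YYYYWWW
YYYYYYY
YYYGYYY
YYYYYYY
After op 6 paint(4,0,W):
YYYYYYY
YYYYWWW
YYYYWWW
YYYYYYY
WYYGYYY
YYYYYYY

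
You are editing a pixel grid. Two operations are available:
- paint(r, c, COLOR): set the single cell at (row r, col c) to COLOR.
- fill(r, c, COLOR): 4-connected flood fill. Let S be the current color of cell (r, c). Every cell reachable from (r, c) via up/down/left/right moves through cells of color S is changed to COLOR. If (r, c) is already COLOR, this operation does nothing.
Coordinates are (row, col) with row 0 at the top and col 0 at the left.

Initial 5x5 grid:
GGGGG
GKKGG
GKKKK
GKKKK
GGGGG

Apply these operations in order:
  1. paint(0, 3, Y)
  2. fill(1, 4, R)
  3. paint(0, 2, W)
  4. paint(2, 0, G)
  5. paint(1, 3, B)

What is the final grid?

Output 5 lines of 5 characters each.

After op 1 paint(0,3,Y):
GGGYG
GKKGG
GKKKK
GKKKK
GGGGG
After op 2 fill(1,4,R) [3 cells changed]:
GGGYR
GKKRR
GKKKK
GKKKK
GGGGG
After op 3 paint(0,2,W):
GGWYR
GKKRR
GKKKK
GKKKK
GGGGG
After op 4 paint(2,0,G):
GGWYR
GKKRR
GKKKK
GKKKK
GGGGG
After op 5 paint(1,3,B):
GGWYR
GKKBR
GKKKK
GKKKK
GGGGG

Answer: GGWYR
GKKBR
GKKKK
GKKKK
GGGGG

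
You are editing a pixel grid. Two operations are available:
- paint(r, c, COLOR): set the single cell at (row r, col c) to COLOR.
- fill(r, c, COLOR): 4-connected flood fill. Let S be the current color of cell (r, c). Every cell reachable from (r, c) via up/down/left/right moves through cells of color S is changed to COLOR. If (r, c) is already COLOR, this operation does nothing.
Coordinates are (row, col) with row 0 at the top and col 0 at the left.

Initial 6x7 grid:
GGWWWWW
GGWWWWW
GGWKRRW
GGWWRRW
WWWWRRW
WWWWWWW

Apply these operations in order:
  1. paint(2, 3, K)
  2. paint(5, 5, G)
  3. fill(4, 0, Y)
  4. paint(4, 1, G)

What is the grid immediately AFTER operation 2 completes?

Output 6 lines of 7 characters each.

After op 1 paint(2,3,K):
GGWWWWW
GGWWWWW
GGWKRRW
GGWWRRW
WWWWRRW
WWWWWWW
After op 2 paint(5,5,G):
GGWWWWW
GGWWWWW
GGWKRRW
GGWWRRW
WWWWRRW
WWWWWGW

Answer: GGWWWWW
GGWWWWW
GGWKRRW
GGWWRRW
WWWWRRW
WWWWWGW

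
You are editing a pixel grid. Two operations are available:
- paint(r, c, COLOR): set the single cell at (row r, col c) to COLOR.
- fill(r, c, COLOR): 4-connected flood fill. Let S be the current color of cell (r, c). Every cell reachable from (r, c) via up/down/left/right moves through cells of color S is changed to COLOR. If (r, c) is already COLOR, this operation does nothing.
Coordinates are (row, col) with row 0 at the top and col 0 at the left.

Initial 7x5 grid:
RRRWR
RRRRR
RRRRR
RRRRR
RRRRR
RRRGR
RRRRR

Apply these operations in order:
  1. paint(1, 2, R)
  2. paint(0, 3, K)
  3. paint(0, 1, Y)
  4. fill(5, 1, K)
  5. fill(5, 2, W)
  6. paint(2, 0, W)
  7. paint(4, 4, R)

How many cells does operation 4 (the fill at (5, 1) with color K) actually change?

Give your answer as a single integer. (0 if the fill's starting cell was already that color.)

After op 1 paint(1,2,R):
RRRWR
RRRRR
RRRRR
RRRRR
RRRRR
RRRGR
RRRRR
After op 2 paint(0,3,K):
RRRKR
RRRRR
RRRRR
RRRRR
RRRRR
RRRGR
RRRRR
After op 3 paint(0,1,Y):
RYRKR
RRRRR
RRRRR
RRRRR
RRRRR
RRRGR
RRRRR
After op 4 fill(5,1,K) [32 cells changed]:
KYKKK
KKKKK
KKKKK
KKKKK
KKKKK
KKKGK
KKKKK

Answer: 32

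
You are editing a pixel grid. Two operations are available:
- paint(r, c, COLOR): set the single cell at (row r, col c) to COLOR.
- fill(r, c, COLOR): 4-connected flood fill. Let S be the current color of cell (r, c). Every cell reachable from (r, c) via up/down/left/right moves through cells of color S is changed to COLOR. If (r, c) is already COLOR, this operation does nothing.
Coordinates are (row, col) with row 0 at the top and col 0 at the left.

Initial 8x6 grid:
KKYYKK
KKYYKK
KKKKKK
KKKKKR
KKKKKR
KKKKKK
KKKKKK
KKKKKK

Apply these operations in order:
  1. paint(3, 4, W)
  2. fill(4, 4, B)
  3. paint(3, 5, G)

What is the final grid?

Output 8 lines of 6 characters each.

Answer: BBYYBB
BBYYBB
BBBBBB
BBBBWG
BBBBBR
BBBBBB
BBBBBB
BBBBBB

Derivation:
After op 1 paint(3,4,W):
KKYYKK
KKYYKK
KKKKKK
KKKKWR
KKKKKR
KKKKKK
KKKKKK
KKKKKK
After op 2 fill(4,4,B) [41 cells changed]:
BBYYBB
BBYYBB
BBBBBB
BBBBWR
BBBBBR
BBBBBB
BBBBBB
BBBBBB
After op 3 paint(3,5,G):
BBYYBB
BBYYBB
BBBBBB
BBBBWG
BBBBBR
BBBBBB
BBBBBB
BBBBBB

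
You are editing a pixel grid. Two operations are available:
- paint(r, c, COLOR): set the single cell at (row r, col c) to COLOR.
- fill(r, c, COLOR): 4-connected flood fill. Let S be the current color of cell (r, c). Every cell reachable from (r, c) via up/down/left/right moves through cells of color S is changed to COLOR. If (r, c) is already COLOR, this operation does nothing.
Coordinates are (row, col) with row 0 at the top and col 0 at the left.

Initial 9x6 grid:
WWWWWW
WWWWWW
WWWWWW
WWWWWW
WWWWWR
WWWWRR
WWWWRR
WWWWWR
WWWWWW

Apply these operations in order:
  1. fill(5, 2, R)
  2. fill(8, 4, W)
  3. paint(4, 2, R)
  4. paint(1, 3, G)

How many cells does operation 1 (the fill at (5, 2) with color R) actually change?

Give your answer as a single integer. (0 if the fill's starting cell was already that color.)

Answer: 48

Derivation:
After op 1 fill(5,2,R) [48 cells changed]:
RRRRRR
RRRRRR
RRRRRR
RRRRRR
RRRRRR
RRRRRR
RRRRRR
RRRRRR
RRRRRR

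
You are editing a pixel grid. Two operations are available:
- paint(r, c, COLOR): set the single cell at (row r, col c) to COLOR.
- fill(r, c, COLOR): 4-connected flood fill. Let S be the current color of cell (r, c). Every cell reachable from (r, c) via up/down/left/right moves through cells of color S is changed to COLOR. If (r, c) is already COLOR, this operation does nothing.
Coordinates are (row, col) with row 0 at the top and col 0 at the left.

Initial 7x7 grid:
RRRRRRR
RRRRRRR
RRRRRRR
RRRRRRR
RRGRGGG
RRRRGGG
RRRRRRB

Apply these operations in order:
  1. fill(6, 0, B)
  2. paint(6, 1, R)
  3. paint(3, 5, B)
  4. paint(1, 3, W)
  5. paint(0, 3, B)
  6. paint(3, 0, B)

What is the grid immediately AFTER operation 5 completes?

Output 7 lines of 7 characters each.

After op 1 fill(6,0,B) [41 cells changed]:
BBBBBBB
BBBBBBB
BBBBBBB
BBBBBBB
BBGBGGG
BBBBGGG
BBBBBBB
After op 2 paint(6,1,R):
BBBBBBB
BBBBBBB
BBBBBBB
BBBBBBB
BBGBGGG
BBBBGGG
BRBBBBB
After op 3 paint(3,5,B):
BBBBBBB
BBBBBBB
BBBBBBB
BBBBBBB
BBGBGGG
BBBBGGG
BRBBBBB
After op 4 paint(1,3,W):
BBBBBBB
BBBWBBB
BBBBBBB
BBBBBBB
BBGBGGG
BBBBGGG
BRBBBBB
After op 5 paint(0,3,B):
BBBBBBB
BBBWBBB
BBBBBBB
BBBBBBB
BBGBGGG
BBBBGGG
BRBBBBB

Answer: BBBBBBB
BBBWBBB
BBBBBBB
BBBBBBB
BBGBGGG
BBBBGGG
BRBBBBB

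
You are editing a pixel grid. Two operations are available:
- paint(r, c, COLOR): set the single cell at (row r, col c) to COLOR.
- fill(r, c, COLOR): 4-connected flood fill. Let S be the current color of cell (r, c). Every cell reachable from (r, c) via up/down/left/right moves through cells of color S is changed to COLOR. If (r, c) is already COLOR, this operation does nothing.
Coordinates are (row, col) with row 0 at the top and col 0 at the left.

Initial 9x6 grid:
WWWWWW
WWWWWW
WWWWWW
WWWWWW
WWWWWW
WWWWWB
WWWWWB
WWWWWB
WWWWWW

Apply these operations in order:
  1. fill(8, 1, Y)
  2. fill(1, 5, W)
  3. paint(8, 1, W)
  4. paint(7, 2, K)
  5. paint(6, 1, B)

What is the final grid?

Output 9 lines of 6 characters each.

Answer: WWWWWW
WWWWWW
WWWWWW
WWWWWW
WWWWWW
WWWWWB
WBWWWB
WWKWWB
WWWWWW

Derivation:
After op 1 fill(8,1,Y) [51 cells changed]:
YYYYYY
YYYYYY
YYYYYY
YYYYYY
YYYYYY
YYYYYB
YYYYYB
YYYYYB
YYYYYY
After op 2 fill(1,5,W) [51 cells changed]:
WWWWWW
WWWWWW
WWWWWW
WWWWWW
WWWWWW
WWWWWB
WWWWWB
WWWWWB
WWWWWW
After op 3 paint(8,1,W):
WWWWWW
WWWWWW
WWWWWW
WWWWWW
WWWWWW
WWWWWB
WWWWWB
WWWWWB
WWWWWW
After op 4 paint(7,2,K):
WWWWWW
WWWWWW
WWWWWW
WWWWWW
WWWWWW
WWWWWB
WWWWWB
WWKWWB
WWWWWW
After op 5 paint(6,1,B):
WWWWWW
WWWWWW
WWWWWW
WWWWWW
WWWWWW
WWWWWB
WBWWWB
WWKWWB
WWWWWW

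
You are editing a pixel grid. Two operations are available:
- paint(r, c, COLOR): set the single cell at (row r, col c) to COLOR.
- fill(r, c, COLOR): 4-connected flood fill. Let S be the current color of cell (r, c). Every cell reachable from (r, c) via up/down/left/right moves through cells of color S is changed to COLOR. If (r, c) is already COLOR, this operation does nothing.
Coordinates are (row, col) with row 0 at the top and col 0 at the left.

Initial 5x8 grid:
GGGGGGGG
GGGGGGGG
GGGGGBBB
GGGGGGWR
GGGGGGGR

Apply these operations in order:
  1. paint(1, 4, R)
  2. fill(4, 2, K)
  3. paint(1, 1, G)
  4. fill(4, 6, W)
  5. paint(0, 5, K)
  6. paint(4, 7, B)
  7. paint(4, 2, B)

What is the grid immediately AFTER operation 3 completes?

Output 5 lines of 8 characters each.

Answer: KKKKKKKK
KGKKRKKK
KKKKKBBB
KKKKKKWR
KKKKKKKR

Derivation:
After op 1 paint(1,4,R):
GGGGGGGG
GGGGRGGG
GGGGGBBB
GGGGGGWR
GGGGGGGR
After op 2 fill(4,2,K) [33 cells changed]:
KKKKKKKK
KKKKRKKK
KKKKKBBB
KKKKKKWR
KKKKKKKR
After op 3 paint(1,1,G):
KKKKKKKK
KGKKRKKK
KKKKKBBB
KKKKKKWR
KKKKKKKR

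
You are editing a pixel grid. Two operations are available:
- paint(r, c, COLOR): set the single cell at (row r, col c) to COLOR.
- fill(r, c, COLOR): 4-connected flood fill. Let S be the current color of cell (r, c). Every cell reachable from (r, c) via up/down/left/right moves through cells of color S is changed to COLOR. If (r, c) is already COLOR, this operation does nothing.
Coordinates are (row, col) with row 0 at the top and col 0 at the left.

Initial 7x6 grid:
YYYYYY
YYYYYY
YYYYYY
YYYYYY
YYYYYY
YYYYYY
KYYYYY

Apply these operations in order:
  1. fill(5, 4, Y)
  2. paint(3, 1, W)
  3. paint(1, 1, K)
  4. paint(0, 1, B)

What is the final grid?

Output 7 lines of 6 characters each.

Answer: YBYYYY
YKYYYY
YYYYYY
YWYYYY
YYYYYY
YYYYYY
KYYYYY

Derivation:
After op 1 fill(5,4,Y) [0 cells changed]:
YYYYYY
YYYYYY
YYYYYY
YYYYYY
YYYYYY
YYYYYY
KYYYYY
After op 2 paint(3,1,W):
YYYYYY
YYYYYY
YYYYYY
YWYYYY
YYYYYY
YYYYYY
KYYYYY
After op 3 paint(1,1,K):
YYYYYY
YKYYYY
YYYYYY
YWYYYY
YYYYYY
YYYYYY
KYYYYY
After op 4 paint(0,1,B):
YBYYYY
YKYYYY
YYYYYY
YWYYYY
YYYYYY
YYYYYY
KYYYYY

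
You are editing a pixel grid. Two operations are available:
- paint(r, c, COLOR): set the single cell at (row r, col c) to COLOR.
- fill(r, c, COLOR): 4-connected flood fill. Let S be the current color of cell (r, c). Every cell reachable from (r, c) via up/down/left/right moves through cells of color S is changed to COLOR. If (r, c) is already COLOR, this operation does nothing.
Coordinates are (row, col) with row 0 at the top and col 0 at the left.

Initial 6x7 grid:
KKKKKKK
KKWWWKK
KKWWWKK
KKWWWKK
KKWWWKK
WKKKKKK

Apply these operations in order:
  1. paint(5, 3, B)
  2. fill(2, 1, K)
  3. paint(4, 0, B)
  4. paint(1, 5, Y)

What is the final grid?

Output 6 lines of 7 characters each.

Answer: KKKKKKK
KKWWWYK
KKWWWKK
KKWWWKK
BKWWWKK
WKKBKKK

Derivation:
After op 1 paint(5,3,B):
KKKKKKK
KKWWWKK
KKWWWKK
KKWWWKK
KKWWWKK
WKKBKKK
After op 2 fill(2,1,K) [0 cells changed]:
KKKKKKK
KKWWWKK
KKWWWKK
KKWWWKK
KKWWWKK
WKKBKKK
After op 3 paint(4,0,B):
KKKKKKK
KKWWWKK
KKWWWKK
KKWWWKK
BKWWWKK
WKKBKKK
After op 4 paint(1,5,Y):
KKKKKKK
KKWWWYK
KKWWWKK
KKWWWKK
BKWWWKK
WKKBKKK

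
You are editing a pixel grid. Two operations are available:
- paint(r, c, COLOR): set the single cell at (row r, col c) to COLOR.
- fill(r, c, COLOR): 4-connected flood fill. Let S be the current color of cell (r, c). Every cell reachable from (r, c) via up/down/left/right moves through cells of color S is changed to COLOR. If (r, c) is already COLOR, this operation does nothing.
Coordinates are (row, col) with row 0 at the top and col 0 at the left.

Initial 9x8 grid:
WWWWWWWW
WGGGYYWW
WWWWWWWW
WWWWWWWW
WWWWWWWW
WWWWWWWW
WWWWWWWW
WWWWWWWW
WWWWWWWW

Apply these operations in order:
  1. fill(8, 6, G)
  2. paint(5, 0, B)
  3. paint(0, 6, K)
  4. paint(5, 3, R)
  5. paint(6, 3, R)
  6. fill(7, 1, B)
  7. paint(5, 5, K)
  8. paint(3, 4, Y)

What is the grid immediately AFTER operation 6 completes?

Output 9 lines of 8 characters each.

Answer: BBBBBBKB
BBBBYYBB
BBBBBBBB
BBBBBBBB
BBBBBBBB
BBBRBBBB
BBBRBBBB
BBBBBBBB
BBBBBBBB

Derivation:
After op 1 fill(8,6,G) [67 cells changed]:
GGGGGGGG
GGGGYYGG
GGGGGGGG
GGGGGGGG
GGGGGGGG
GGGGGGGG
GGGGGGGG
GGGGGGGG
GGGGGGGG
After op 2 paint(5,0,B):
GGGGGGGG
GGGGYYGG
GGGGGGGG
GGGGGGGG
GGGGGGGG
BGGGGGGG
GGGGGGGG
GGGGGGGG
GGGGGGGG
After op 3 paint(0,6,K):
GGGGGGKG
GGGGYYGG
GGGGGGGG
GGGGGGGG
GGGGGGGG
BGGGGGGG
GGGGGGGG
GGGGGGGG
GGGGGGGG
After op 4 paint(5,3,R):
GGGGGGKG
GGGGYYGG
GGGGGGGG
GGGGGGGG
GGGGGGGG
BGGRGGGG
GGGGGGGG
GGGGGGGG
GGGGGGGG
After op 5 paint(6,3,R):
GGGGGGKG
GGGGYYGG
GGGGGGGG
GGGGGGGG
GGGGGGGG
BGGRGGGG
GGGRGGGG
GGGGGGGG
GGGGGGGG
After op 6 fill(7,1,B) [66 cells changed]:
BBBBBBKB
BBBBYYBB
BBBBBBBB
BBBBBBBB
BBBBBBBB
BBBRBBBB
BBBRBBBB
BBBBBBBB
BBBBBBBB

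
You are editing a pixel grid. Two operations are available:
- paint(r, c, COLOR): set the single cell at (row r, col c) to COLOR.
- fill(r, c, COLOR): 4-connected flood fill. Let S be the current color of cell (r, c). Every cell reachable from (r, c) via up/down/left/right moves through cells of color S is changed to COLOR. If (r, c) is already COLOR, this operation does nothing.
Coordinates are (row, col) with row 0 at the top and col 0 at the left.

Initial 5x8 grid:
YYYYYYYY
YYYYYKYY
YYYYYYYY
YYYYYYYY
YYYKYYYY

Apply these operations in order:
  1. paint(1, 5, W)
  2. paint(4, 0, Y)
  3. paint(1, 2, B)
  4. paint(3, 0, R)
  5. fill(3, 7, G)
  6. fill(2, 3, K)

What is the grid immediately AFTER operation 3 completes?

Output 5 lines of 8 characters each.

Answer: YYYYYYYY
YYBYYWYY
YYYYYYYY
YYYYYYYY
YYYKYYYY

Derivation:
After op 1 paint(1,5,W):
YYYYYYYY
YYYYYWYY
YYYYYYYY
YYYYYYYY
YYYKYYYY
After op 2 paint(4,0,Y):
YYYYYYYY
YYYYYWYY
YYYYYYYY
YYYYYYYY
YYYKYYYY
After op 3 paint(1,2,B):
YYYYYYYY
YYBYYWYY
YYYYYYYY
YYYYYYYY
YYYKYYYY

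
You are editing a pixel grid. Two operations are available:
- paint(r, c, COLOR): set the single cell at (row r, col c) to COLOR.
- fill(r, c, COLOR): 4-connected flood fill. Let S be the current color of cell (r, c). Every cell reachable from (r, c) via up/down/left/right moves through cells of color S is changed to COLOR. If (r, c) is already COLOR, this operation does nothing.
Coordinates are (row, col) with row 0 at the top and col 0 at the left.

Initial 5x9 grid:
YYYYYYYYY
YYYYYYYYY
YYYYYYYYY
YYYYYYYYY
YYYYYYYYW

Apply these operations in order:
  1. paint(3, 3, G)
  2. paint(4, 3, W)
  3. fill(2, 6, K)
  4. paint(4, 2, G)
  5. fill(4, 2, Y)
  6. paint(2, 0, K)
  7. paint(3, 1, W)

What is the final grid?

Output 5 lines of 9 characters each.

After op 1 paint(3,3,G):
YYYYYYYYY
YYYYYYYYY
YYYYYYYYY
YYYGYYYYY
YYYYYYYYW
After op 2 paint(4,3,W):
YYYYYYYYY
YYYYYYYYY
YYYYYYYYY
YYYGYYYYY
YYYWYYYYW
After op 3 fill(2,6,K) [42 cells changed]:
KKKKKKKKK
KKKKKKKKK
KKKKKKKKK
KKKGKKKKK
KKKWKKKKW
After op 4 paint(4,2,G):
KKKKKKKKK
KKKKKKKKK
KKKKKKKKK
KKKGKKKKK
KKGWKKKKW
After op 5 fill(4,2,Y) [1 cells changed]:
KKKKKKKKK
KKKKKKKKK
KKKKKKKKK
KKKGKKKKK
KKYWKKKKW
After op 6 paint(2,0,K):
KKKKKKKKK
KKKKKKKKK
KKKKKKKKK
KKKGKKKKK
KKYWKKKKW
After op 7 paint(3,1,W):
KKKKKKKKK
KKKKKKKKK
KKKKKKKKK
KWKGKKKKK
KKYWKKKKW

Answer: KKKKKKKKK
KKKKKKKKK
KKKKKKKKK
KWKGKKKKK
KKYWKKKKW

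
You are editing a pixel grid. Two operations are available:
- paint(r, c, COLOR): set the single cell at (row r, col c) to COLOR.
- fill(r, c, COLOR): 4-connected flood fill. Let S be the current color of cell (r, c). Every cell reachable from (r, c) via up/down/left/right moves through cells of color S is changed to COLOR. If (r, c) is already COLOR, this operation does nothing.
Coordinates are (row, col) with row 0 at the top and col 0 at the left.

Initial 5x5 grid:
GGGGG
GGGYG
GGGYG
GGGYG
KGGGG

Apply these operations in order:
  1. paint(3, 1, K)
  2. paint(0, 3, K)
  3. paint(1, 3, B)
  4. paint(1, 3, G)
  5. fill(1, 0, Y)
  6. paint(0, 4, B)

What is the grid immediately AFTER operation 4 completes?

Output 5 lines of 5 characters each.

After op 1 paint(3,1,K):
GGGGG
GGGYG
GGGYG
GKGYG
KGGGG
After op 2 paint(0,3,K):
GGGKG
GGGYG
GGGYG
GKGYG
KGGGG
After op 3 paint(1,3,B):
GGGKG
GGGBG
GGGYG
GKGYG
KGGGG
After op 4 paint(1,3,G):
GGGKG
GGGGG
GGGYG
GKGYG
KGGGG

Answer: GGGKG
GGGGG
GGGYG
GKGYG
KGGGG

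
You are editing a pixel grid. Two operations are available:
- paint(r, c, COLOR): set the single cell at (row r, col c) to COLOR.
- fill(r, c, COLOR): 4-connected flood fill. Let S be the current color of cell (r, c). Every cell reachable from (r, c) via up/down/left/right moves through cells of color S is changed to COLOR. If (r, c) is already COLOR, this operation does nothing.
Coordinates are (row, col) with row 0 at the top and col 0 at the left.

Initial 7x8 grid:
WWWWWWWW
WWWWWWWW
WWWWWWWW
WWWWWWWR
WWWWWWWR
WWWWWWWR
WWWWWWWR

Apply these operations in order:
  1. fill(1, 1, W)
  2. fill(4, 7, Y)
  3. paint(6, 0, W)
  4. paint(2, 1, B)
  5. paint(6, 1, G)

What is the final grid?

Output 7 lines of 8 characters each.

After op 1 fill(1,1,W) [0 cells changed]:
WWWWWWWW
WWWWWWWW
WWWWWWWW
WWWWWWWR
WWWWWWWR
WWWWWWWR
WWWWWWWR
After op 2 fill(4,7,Y) [4 cells changed]:
WWWWWWWW
WWWWWWWW
WWWWWWWW
WWWWWWWY
WWWWWWWY
WWWWWWWY
WWWWWWWY
After op 3 paint(6,0,W):
WWWWWWWW
WWWWWWWW
WWWWWWWW
WWWWWWWY
WWWWWWWY
WWWWWWWY
WWWWWWWY
After op 4 paint(2,1,B):
WWWWWWWW
WWWWWWWW
WBWWWWWW
WWWWWWWY
WWWWWWWY
WWWWWWWY
WWWWWWWY
After op 5 paint(6,1,G):
WWWWWWWW
WWWWWWWW
WBWWWWWW
WWWWWWWY
WWWWWWWY
WWWWWWWY
WGWWWWWY

Answer: WWWWWWWW
WWWWWWWW
WBWWWWWW
WWWWWWWY
WWWWWWWY
WWWWWWWY
WGWWWWWY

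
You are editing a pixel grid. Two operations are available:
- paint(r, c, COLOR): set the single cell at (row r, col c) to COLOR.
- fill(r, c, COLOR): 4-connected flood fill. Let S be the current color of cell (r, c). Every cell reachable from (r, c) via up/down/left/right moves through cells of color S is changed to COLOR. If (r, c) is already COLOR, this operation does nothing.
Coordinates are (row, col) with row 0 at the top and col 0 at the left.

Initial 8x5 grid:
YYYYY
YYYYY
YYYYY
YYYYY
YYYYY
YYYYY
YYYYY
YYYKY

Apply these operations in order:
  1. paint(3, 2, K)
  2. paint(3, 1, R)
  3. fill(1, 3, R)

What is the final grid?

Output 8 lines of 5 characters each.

After op 1 paint(3,2,K):
YYYYY
YYYYY
YYYYY
YYKYY
YYYYY
YYYYY
YYYYY
YYYKY
After op 2 paint(3,1,R):
YYYYY
YYYYY
YYYYY
YRKYY
YYYYY
YYYYY
YYYYY
YYYKY
After op 3 fill(1,3,R) [37 cells changed]:
RRRRR
RRRRR
RRRRR
RRKRR
RRRRR
RRRRR
RRRRR
RRRKR

Answer: RRRRR
RRRRR
RRRRR
RRKRR
RRRRR
RRRRR
RRRRR
RRRKR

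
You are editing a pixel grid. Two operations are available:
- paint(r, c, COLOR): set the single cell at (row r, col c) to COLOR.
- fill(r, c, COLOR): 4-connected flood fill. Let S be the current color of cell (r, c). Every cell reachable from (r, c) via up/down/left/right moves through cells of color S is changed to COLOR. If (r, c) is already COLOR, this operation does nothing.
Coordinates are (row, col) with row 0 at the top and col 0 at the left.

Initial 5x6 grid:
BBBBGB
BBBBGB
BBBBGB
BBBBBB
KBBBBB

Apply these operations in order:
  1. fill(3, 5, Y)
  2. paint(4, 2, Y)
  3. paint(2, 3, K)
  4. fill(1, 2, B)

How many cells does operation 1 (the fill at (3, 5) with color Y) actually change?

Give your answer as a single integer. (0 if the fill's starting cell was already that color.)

Answer: 26

Derivation:
After op 1 fill(3,5,Y) [26 cells changed]:
YYYYGY
YYYYGY
YYYYGY
YYYYYY
KYYYYY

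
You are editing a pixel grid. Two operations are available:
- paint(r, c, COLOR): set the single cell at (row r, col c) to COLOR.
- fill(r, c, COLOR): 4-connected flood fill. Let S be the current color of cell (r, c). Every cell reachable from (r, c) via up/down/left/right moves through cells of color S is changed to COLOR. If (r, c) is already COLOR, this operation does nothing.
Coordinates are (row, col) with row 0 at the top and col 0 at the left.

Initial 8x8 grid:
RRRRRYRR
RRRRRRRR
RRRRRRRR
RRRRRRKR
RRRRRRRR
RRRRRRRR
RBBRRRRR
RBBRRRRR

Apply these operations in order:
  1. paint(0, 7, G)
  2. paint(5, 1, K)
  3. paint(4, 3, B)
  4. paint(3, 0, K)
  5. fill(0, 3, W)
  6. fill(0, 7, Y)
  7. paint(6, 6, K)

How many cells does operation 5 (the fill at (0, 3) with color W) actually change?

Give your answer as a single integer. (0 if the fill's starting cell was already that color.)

Answer: 54

Derivation:
After op 1 paint(0,7,G):
RRRRRYRG
RRRRRRRR
RRRRRRRR
RRRRRRKR
RRRRRRRR
RRRRRRRR
RBBRRRRR
RBBRRRRR
After op 2 paint(5,1,K):
RRRRRYRG
RRRRRRRR
RRRRRRRR
RRRRRRKR
RRRRRRRR
RKRRRRRR
RBBRRRRR
RBBRRRRR
After op 3 paint(4,3,B):
RRRRRYRG
RRRRRRRR
RRRRRRRR
RRRRRRKR
RRRBRRRR
RKRRRRRR
RBBRRRRR
RBBRRRRR
After op 4 paint(3,0,K):
RRRRRYRG
RRRRRRRR
RRRRRRRR
KRRRRRKR
RRRBRRRR
RKRRRRRR
RBBRRRRR
RBBRRRRR
After op 5 fill(0,3,W) [54 cells changed]:
WWWWWYWG
WWWWWWWW
WWWWWWWW
KWWWWWKW
WWWBWWWW
WKWWWWWW
WBBWWWWW
WBBWWWWW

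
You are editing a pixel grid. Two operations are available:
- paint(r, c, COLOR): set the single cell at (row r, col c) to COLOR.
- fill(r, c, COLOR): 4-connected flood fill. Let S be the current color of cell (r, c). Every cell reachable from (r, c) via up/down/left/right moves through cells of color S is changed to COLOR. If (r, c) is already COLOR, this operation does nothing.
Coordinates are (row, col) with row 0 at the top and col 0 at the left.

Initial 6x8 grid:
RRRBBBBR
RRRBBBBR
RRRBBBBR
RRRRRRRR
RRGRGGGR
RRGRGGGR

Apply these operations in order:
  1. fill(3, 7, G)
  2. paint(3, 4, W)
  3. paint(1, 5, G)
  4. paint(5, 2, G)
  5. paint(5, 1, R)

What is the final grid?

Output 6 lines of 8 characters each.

After op 1 fill(3,7,G) [28 cells changed]:
GGGBBBBG
GGGBBBBG
GGGBBBBG
GGGGGGGG
GGGGGGGG
GGGGGGGG
After op 2 paint(3,4,W):
GGGBBBBG
GGGBBBBG
GGGBBBBG
GGGGWGGG
GGGGGGGG
GGGGGGGG
After op 3 paint(1,5,G):
GGGBBBBG
GGGBBGBG
GGGBBBBG
GGGGWGGG
GGGGGGGG
GGGGGGGG
After op 4 paint(5,2,G):
GGGBBBBG
GGGBBGBG
GGGBBBBG
GGGGWGGG
GGGGGGGG
GGGGGGGG
After op 5 paint(5,1,R):
GGGBBBBG
GGGBBGBG
GGGBBBBG
GGGGWGGG
GGGGGGGG
GRGGGGGG

Answer: GGGBBBBG
GGGBBGBG
GGGBBBBG
GGGGWGGG
GGGGGGGG
GRGGGGGG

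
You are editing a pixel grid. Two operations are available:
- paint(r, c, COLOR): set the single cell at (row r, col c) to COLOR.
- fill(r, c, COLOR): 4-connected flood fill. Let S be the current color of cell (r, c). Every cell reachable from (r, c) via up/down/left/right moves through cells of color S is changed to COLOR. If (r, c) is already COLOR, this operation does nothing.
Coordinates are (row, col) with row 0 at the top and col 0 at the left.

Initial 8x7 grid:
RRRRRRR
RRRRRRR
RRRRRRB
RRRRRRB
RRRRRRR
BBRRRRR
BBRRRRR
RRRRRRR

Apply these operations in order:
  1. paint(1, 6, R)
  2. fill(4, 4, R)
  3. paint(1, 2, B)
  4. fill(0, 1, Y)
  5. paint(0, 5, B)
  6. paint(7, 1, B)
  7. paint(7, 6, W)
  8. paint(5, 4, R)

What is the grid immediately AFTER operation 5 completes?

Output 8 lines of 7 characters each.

Answer: YYYYYBY
YYBYYYY
YYYYYYB
YYYYYYB
YYYYYYY
BBYYYYY
BBYYYYY
YYYYYYY

Derivation:
After op 1 paint(1,6,R):
RRRRRRR
RRRRRRR
RRRRRRB
RRRRRRB
RRRRRRR
BBRRRRR
BBRRRRR
RRRRRRR
After op 2 fill(4,4,R) [0 cells changed]:
RRRRRRR
RRRRRRR
RRRRRRB
RRRRRRB
RRRRRRR
BBRRRRR
BBRRRRR
RRRRRRR
After op 3 paint(1,2,B):
RRRRRRR
RRBRRRR
RRRRRRB
RRRRRRB
RRRRRRR
BBRRRRR
BBRRRRR
RRRRRRR
After op 4 fill(0,1,Y) [49 cells changed]:
YYYYYYY
YYBYYYY
YYYYYYB
YYYYYYB
YYYYYYY
BBYYYYY
BBYYYYY
YYYYYYY
After op 5 paint(0,5,B):
YYYYYBY
YYBYYYY
YYYYYYB
YYYYYYB
YYYYYYY
BBYYYYY
BBYYYYY
YYYYYYY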